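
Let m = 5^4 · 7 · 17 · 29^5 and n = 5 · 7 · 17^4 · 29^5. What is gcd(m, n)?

12204133655

min exponent per shared prime: 5 · 7 · 17 · 29^5 = 12204133655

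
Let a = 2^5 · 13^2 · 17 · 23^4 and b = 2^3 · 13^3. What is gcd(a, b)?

min exponent per shared prime: 2^3 · 13^2 = 1352

1352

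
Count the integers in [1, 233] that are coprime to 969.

969 = 3·17·19. Inclusion–exclusion on these primes:
233 − ⌊233/3⌋ − ⌊233/17⌋ − ⌊233/19⌋ + ⌊233/51⌋ + ⌊233/57⌋ + ⌊233/323⌋ − ⌊233/969⌋ = 139

139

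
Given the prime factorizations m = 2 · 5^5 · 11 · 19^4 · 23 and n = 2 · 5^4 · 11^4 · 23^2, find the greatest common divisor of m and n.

min exponent per shared prime: 2 · 5^4 · 11 · 23 = 316250

316250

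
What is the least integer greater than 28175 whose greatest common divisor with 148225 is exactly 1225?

148225 = 1225·121. Any k with gcd(k, 148225) = 1225 is a multiple of 1225, say 1225s, with s coprime to 121.
Need s > 28175/1225, so s ≥ 24. First s ≥ 24 with gcd(s, 121) = 1 is s = 24. Thus k = 1225·24 = 29400.

29400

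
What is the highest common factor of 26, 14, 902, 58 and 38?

2

gcd(26, 14): 26 = 1·14 + 12; 14 = 1·12 + 2; 12 = 6·2 + 0 → 2
gcd(2, 902): 902 = 451·2 + 0 → 2
gcd(2, 58): 58 = 29·2 + 0 → 2
gcd(2, 38): 38 = 19·2 + 0 → 2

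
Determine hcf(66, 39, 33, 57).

66 = 2 · 3 · 11; 39 = 3 · 13; 33 = 3 · 11; 57 = 3 · 19
gcd takes min exponent of each prime: 3 = 3

3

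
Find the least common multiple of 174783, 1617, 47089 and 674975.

lcm(174783, 1617) = 174783·1617/gcd = 282624111/147 = 1922613
lcm(1922613, 47089) = 1922613·47089/gcd = 90533923557/49 = 1847631093
lcm(1847631093, 674975) = 1847631093·674975/gcd = 1247104796997675/1421 = 877624769175

877624769175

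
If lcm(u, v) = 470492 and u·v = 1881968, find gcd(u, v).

gcd·lcm = product, so gcd = 1881968/470492 = 4.

4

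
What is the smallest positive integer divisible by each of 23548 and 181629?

gcd first: 181629 = 7·23548 + 16793; 23548 = 1·16793 + 6755; 16793 = 2·6755 + 3283; 6755 = 2·3283 + 189; 3283 = 17·189 + 70; 189 = 2·70 + 49; 70 = 1·49 + 21; 49 = 2·21 + 7; 21 = 3·7 + 0 → gcd = 7
lcm = 23548·181629/gcd = 4276999692/7 = 610999956

610999956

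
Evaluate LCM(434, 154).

4774

434 = 2 · 7 · 31; 154 = 2 · 7 · 11
max exponents: 2 · 7 · 11 · 31 = 4774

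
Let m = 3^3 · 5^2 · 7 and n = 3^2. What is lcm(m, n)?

max exponent per prime: 3^3 · 5^2 · 7 = 4725

4725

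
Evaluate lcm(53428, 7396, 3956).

2272132556

53428 = 2² · 19² · 37; 7396 = 2² · 43²; 3956 = 2² · 23 · 43
lcm takes max exponent of each prime: 2² · 19² · 23 · 37 · 43² = 2272132556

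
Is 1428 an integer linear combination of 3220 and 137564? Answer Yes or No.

Yes

gcd(3220, 137564): 137564 = 42·3220 + 2324; 3220 = 1·2324 + 896; 2324 = 2·896 + 532; 896 = 1·532 + 364; 532 = 1·364 + 168; 364 = 2·168 + 28; 168 = 6·28 + 0 → 28
28 divides 1428, so a solution exists.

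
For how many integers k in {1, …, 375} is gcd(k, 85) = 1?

282

85 = 5·17. Inclusion–exclusion on these primes:
375 − ⌊375/5⌋ − ⌊375/17⌋ + ⌊375/85⌋ = 282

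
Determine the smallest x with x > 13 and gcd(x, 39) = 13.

26

39 = 13·3. Any x with gcd(x, 39) = 13 is a multiple of 13, say 13s, with s coprime to 3.
Need s > 13/13, so s ≥ 2. First s ≥ 2 with gcd(s, 3) = 1 is s = 2. Thus x = 13·2 = 26.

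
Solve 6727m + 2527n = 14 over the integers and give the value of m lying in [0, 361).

Reduce mod 2527: 6727m ≡ 14 (mod 2527). With g = gcd(6727, 2527) = 7 dividing 14, divide through: 961m ≡ 2 (mod 361).
Since gcd(961, 361) = 1, m ≡ 2·(961)⁻¹ ≡ 71 (mod 361). Smallest non-negative: 71.

71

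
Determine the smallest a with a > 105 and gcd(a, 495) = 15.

gcd(a, 495) = 15 forces 15 | a; write a = 15s. Then gcd(15s, 15·33) = 15·gcd(s, 33), so need gcd(s, 33) = 1.
15s > 105 gives s ≥ 8. The least s ≥ 8 coprime to 33 is 8, so a = 15·8 = 120.

120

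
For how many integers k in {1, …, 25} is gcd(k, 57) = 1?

16

Prime factors of 57: 3, 19. Count integers ≤ 25 divisible by none of them.
By inclusion–exclusion: 25 − ⌊25/3⌋ − ⌊25/19⌋ + ⌊25/57⌋ = 16.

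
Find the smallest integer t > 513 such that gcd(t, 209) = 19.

Multiples of 19 above 513: 19·28, 19·29, … . Need the cofactor coprime to 209/19 = 11.
Checking s = 28, 29, … the first with gcd(s, 11) = 1 is s = 28, giving 532.

532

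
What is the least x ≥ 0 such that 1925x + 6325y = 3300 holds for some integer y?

5

Euclid: 6325 = 3·1925 + 550; 1925 = 3·550 + 275; 550 = 2·275 + 0 → gcd = 275; 3300 = 275·12.
Back-substitution yields 1925·(10) + 6325·(-3) = 275, so one solution is x = 10·12 = 120, y = -3·12 = -36.
Solutions in x differ by 6325/275 = 23; the one in [0, 23) is 120 mod 23 = 5.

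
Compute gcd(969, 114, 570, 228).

gcd(969, 114): 969 = 8·114 + 57; 114 = 2·57 + 0 → 57
gcd(57, 570): 570 = 10·57 + 0 → 57
gcd(57, 228): 228 = 4·57 + 0 → 57

57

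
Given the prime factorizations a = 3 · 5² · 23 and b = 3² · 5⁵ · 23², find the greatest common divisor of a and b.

1725

min exponent per shared prime: 3 · 5² · 23 = 1725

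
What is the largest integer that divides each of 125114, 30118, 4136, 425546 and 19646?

125114 = 2 · 11³ · 47; 30118 = 2 · 11 · 37²; 4136 = 2³ · 11 · 47; 425546 = 2 · 11 · 23 · 29²; 19646 = 2 · 11 · 19 · 47
gcd takes min exponent of each prime: 2 · 11 = 22

22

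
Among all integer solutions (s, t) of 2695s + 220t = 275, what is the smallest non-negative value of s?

Reduce mod 220: 2695s ≡ 275 (mod 220). With g = gcd(2695, 220) = 55 dividing 275, divide through: 49s ≡ 5 (mod 4).
Since gcd(49, 4) = 1, s ≡ 5·(49)⁻¹ ≡ 1 (mod 4). Smallest non-negative: 1.

1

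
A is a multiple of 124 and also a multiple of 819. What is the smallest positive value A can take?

124 = 2² · 31; 819 = 3² · 7 · 13
max exponents: 2² · 3² · 7 · 13 · 31 = 101556

101556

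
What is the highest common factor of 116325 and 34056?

116325 = 3² · 5² · 11 · 47
34056 = 2³ · 3² · 11 · 43
Common: 3² · 11 = 99

99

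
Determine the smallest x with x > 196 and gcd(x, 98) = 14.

98 = 14·7. Any x with gcd(x, 98) = 14 is a multiple of 14, say 14s, with s coprime to 7.
Need s > 196/14, so s ≥ 15. First s ≥ 15 with gcd(s, 7) = 1 is s = 15. Thus x = 14·15 = 210.

210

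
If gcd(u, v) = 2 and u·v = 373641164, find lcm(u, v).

Since gcd(u,v)·lcm(u,v) = uv, lcm = 373641164/2 = 186820582.

186820582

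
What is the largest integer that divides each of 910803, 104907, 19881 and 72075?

gcd(910803, 104907): 910803 = 8·104907 + 71547; 104907 = 1·71547 + 33360; 71547 = 2·33360 + 4827; 33360 = 6·4827 + 4398; 4827 = 1·4398 + 429; 4398 = 10·429 + 108; 429 = 3·108 + 105; 108 = 1·105 + 3; 105 = 35·3 + 0 → 3
gcd(3, 19881): 19881 = 6627·3 + 0 → 3
gcd(3, 72075): 72075 = 24025·3 + 0 → 3

3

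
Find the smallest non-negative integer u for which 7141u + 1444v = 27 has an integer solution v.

219

Reduce mod 1444: 7141u ≡ 27 (mod 1444). With g = gcd(7141, 1444) = 1 dividing 27, divide through: 7141u ≡ 27 (mod 1444).
Since gcd(7141, 1444) = 1, u ≡ 27·(7141)⁻¹ ≡ 219 (mod 1444). Smallest non-negative: 219.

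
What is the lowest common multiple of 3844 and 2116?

3844 = 2² · 31²; 2116 = 2² · 23²
max exponents: 2² · 23² · 31² = 2033476

2033476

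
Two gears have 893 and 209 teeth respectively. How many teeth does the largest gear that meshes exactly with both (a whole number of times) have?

19

893 = 19 · 47
209 = 11 · 19
Common: 19 = 19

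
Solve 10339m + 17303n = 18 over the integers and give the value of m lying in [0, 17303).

323

gcd(10339, 17303) = 1 (Euclid: 17303 = 1·10339 + 6964; 10339 = 1·6964 + 3375; 6964 = 2·3375 + 214; 3375 = 15·214 + 165; 214 = 1·165 + 49; 165 = 3·49 + 18; 49 = 2·18 + 13; 18 = 1·13 + 5; 13 = 2·5 + 3; 5 = 1·3 + 2; 3 = 1·2 + 1; 2 = 2·1 + 0), and 1 | 18.
Extended Euclid: 10339·(-6711) + 17303·(4010) = 1. Scale by 18: m₀ = -120798.
General solution m = m₀ + 17303t; reducing mod 17303 gives m = 323 (and n = -193).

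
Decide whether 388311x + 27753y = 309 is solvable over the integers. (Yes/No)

No

By Bézout, 388311x + 27753y = 309 has integer solutions iff gcd(388311, 27753) | 309.
Euclid: 388311 = 13·27753 + 27522; 27753 = 1·27522 + 231; 27522 = 119·231 + 33; 231 = 7·33 + 0. gcd = 33; 309 mod 33 = 12. No.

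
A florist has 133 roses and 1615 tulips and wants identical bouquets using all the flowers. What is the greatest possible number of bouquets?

19

Euclid: 1615 = 12·133 + 19; 133 = 7·19 + 0. Last nonzero remainder: 19.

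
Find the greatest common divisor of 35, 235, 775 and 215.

5

35 = 5 · 7; 235 = 5 · 47; 775 = 5² · 31; 215 = 5 · 43
gcd takes min exponent of each prime: 5 = 5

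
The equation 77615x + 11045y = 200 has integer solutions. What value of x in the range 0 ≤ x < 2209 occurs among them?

Euclid: 77615 = 7·11045 + 300; 11045 = 36·300 + 245; 300 = 1·245 + 55; 245 = 4·55 + 25; 55 = 2·25 + 5; 25 = 5·5 + 0 → gcd = 5; 200 = 5·40.
Back-substitution yields 77615·(405) + 11045·(-2846) = 5, so one solution is x = 405·40 = 16200, y = -2846·40 = -113840.
Solutions in x differ by 11045/5 = 2209; the one in [0, 2209) is 16200 mod 2209 = 737.

737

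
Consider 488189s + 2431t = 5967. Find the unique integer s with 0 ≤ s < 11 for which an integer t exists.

3

gcd(488189, 2431) = 221 (Euclid: 488189 = 200·2431 + 1989; 2431 = 1·1989 + 442; 1989 = 4·442 + 221; 442 = 2·221 + 0), and 221 | 5967.
Extended Euclid: 488189·(5) + 2431·(-1004) = 221. Scale by 27: s₀ = 135.
General solution s = s₀ + 11k; reducing mod 11 gives s = 3 (and t = -600).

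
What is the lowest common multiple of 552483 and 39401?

552483 = 3² · 17 · 23 · 157; 39401 = 31² · 41
max exponents: 3² · 17 · 23 · 31² · 41 · 157 = 21768382683

21768382683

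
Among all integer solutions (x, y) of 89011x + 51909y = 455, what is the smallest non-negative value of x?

gcd(89011, 51909) = 13 (Euclid: 89011 = 1·51909 + 37102; 51909 = 1·37102 + 14807; 37102 = 2·14807 + 7488; 14807 = 1·7488 + 7319; 7488 = 1·7319 + 169; 7319 = 43·169 + 52; 169 = 3·52 + 13; 52 = 4·13 + 0), and 13 | 455.
Extended Euclid: 89011·(922) + 51909·(-1581) = 13. Scale by 35: x₀ = 32270.
General solution x = x₀ + 3993t; reducing mod 3993 gives x = 326 (and y = -559).

326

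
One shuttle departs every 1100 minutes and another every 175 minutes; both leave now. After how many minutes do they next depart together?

7700

gcd first: 1100 = 6·175 + 50; 175 = 3·50 + 25; 50 = 2·25 + 0 → gcd = 25
lcm = 1100·175/gcd = 192500/25 = 7700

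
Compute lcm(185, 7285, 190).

lcm(185, 7285) = 185·7285/gcd = 1347725/5 = 269545
lcm(269545, 190) = 269545·190/gcd = 51213550/5 = 10242710

10242710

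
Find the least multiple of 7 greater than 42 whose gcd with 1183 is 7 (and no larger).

49

Multiples of 7 above 42: 7·7, 7·8, … . Need the cofactor coprime to 1183/7 = 169.
Checking s = 7, 8, … the first with gcd(s, 169) = 1 is s = 7, giving 49.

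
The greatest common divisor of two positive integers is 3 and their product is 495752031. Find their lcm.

165250677

gcd·lcm = product, so lcm = 495752031/3 = 165250677.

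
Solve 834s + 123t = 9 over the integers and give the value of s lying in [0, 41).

27

gcd(834, 123) = 3 (Euclid: 834 = 6·123 + 96; 123 = 1·96 + 27; 96 = 3·27 + 15; 27 = 1·15 + 12; 15 = 1·12 + 3; 12 = 4·3 + 0), and 3 | 9.
Extended Euclid: 834·(9) + 123·(-61) = 3. Scale by 3: s₀ = 27.
General solution s = s₀ + 41k; reducing mod 41 gives s = 27 (and t = -183).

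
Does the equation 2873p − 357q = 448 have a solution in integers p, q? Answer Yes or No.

gcd(2873, 357): 2873 = 8·357 + 17; 357 = 21·17 + 0 → 17
17 does not divide 448, so a solution does not exist.

No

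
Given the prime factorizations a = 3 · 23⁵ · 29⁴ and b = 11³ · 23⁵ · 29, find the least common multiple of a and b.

max exponent per prime: 3 · 11³ · 23⁵ · 29⁴ = 18177346331738319

18177346331738319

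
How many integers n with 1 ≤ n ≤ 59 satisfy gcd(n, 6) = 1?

Prime factors of 6: 2, 3. Count integers ≤ 59 divisible by none of them.
By inclusion–exclusion: 59 − ⌊59/2⌋ − ⌊59/3⌋ + ⌊59/6⌋ = 20.

20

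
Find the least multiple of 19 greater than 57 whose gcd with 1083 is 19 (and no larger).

gcd(k, 1083) = 19 forces 19 | k; write k = 19s. Then gcd(19s, 19·57) = 19·gcd(s, 57), so need gcd(s, 57) = 1.
19s > 57 gives s ≥ 4. The least s ≥ 4 coprime to 57 is 4, so k = 19·4 = 76.

76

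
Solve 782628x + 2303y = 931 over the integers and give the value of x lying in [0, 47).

Reduce mod 2303: 782628x ≡ 931 (mod 2303). With g = gcd(782628, 2303) = 49 dividing 931, divide through: 15972x ≡ 19 (mod 47).
Since gcd(15972, 47) = 1, x ≡ 19·(15972)⁻¹ ≡ 27 (mod 47). Smallest non-negative: 27.

27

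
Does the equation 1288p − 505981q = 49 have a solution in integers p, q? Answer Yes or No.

By Bézout, 1288p − 505981q = 49 has integer solutions iff gcd(1288, 505981) | 49.
Euclid: 505981 = 392·1288 + 1085; 1288 = 1·1085 + 203; 1085 = 5·203 + 70; 203 = 2·70 + 63; 70 = 1·63 + 7; 63 = 9·7 + 0. gcd = 7; 49 mod 7 = 0. Yes.

Yes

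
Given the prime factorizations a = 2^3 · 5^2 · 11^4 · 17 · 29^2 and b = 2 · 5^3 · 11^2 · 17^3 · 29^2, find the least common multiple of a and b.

60494166953000

max exponent per prime: 2^3 · 5^3 · 11^4 · 17^3 · 29^2 = 60494166953000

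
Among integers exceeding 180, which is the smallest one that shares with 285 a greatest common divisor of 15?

195

285 = 15·19. Any k with gcd(k, 285) = 15 is a multiple of 15, say 15s, with s coprime to 19.
Need s > 180/15, so s ≥ 13. First s ≥ 13 with gcd(s, 19) = 1 is s = 13. Thus k = 15·13 = 195.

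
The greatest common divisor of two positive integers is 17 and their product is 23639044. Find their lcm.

1390532

For any two positive integers, gcd × lcm equals their product. Hence lcm = 23639044 / 17 = 1390532.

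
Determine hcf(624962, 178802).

Euclid: 624962 = 3·178802 + 88556; 178802 = 2·88556 + 1690; 88556 = 52·1690 + 676; 1690 = 2·676 + 338; 676 = 2·338 + 0. Last nonzero remainder: 338.

338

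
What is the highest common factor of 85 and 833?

17

Euclid: 833 = 9·85 + 68; 85 = 1·68 + 17; 68 = 4·17 + 0. Last nonzero remainder: 17.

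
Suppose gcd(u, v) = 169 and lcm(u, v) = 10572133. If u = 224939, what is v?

7943

u·v = gcd·lcm = 169·10572133 = 1786690477, so v = 1786690477/224939 = 7943.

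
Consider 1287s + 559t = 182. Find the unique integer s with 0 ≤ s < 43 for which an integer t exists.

11

Euclid: 1287 = 2·559 + 169; 559 = 3·169 + 52; 169 = 3·52 + 13; 52 = 4·13 + 0 → gcd = 13; 182 = 13·14.
Back-substitution yields 1287·(10) + 559·(-23) = 13, so one solution is s = 10·14 = 140, t = -23·14 = -322.
Solutions in s differ by 559/13 = 43; the one in [0, 43) is 140 mod 43 = 11.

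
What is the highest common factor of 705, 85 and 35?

5

gcd(705, 85): 705 = 8·85 + 25; 85 = 3·25 + 10; 25 = 2·10 + 5; 10 = 2·5 + 0 → 5
gcd(5, 35): 35 = 7·5 + 0 → 5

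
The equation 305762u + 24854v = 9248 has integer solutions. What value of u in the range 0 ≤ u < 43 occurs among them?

31

Reduce mod 24854: 305762u ≡ 9248 (mod 24854). With g = gcd(305762, 24854) = 578 dividing 9248, divide through: 529u ≡ 16 (mod 43).
Since gcd(529, 43) = 1, u ≡ 16·(529)⁻¹ ≡ 31 (mod 43). Smallest non-negative: 31.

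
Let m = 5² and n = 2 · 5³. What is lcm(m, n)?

250

max exponent per prime: 2 · 5³ = 250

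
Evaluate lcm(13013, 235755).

gcd first: 235755 = 18·13013 + 1521; 13013 = 8·1521 + 845; 1521 = 1·845 + 676; 845 = 1·676 + 169; 676 = 4·169 + 0 → gcd = 169
lcm = 13013·235755/gcd = 3067879815/169 = 18153135

18153135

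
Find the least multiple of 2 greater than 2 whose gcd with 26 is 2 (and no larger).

Multiples of 2 above 2: 2·2, 2·3, … . Need the cofactor coprime to 26/2 = 13.
Checking s = 2, 3, … the first with gcd(s, 13) = 1 is s = 2, giving 4.

4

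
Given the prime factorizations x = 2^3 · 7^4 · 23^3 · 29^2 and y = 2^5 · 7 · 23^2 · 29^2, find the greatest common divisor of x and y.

24913784

min exponent per shared prime: 2^3 · 7 · 23^2 · 29^2 = 24913784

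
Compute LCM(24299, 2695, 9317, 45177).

2958452212485

24299 = 11 · 47²; 2695 = 5 · 7² · 11; 9317 = 7 · 11³; 45177 = 3 · 11 · 37²
lcm takes max exponent of each prime: 3 · 5 · 7² · 11³ · 37² · 47² = 2958452212485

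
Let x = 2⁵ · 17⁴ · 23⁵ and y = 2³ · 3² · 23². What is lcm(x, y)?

154820103466464

max exponent per prime: 2⁵ · 3² · 17⁴ · 23⁵ = 154820103466464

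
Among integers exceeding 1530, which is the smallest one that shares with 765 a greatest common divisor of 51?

1581

gcd(m, 765) = 51 forces 51 | m; write m = 51s. Then gcd(51s, 51·15) = 51·gcd(s, 15), so need gcd(s, 15) = 1.
51s > 1530 gives s ≥ 31. The least s ≥ 31 coprime to 15 is 31, so m = 51·31 = 1581.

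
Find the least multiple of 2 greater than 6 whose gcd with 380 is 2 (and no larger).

gcd(m, 380) = 2 forces 2 | m; write m = 2s. Then gcd(2s, 2·190) = 2·gcd(s, 190), so need gcd(s, 190) = 1.
2s > 6 gives s ≥ 4. The least s ≥ 4 coprime to 190 is 7, so m = 2·7 = 14.

14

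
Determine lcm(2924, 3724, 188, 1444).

2924 = 2² · 17 · 43; 3724 = 2² · 7² · 19; 188 = 2² · 47; 1444 = 2² · 19²
lcm takes max exponent of each prime: 2² · 7² · 17 · 19² · 43 · 47 = 2430963892

2430963892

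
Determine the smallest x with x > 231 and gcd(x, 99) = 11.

99 = 11·9. Any x with gcd(x, 99) = 11 is a multiple of 11, say 11s, with s coprime to 9.
Need s > 231/11, so s ≥ 22. First s ≥ 22 with gcd(s, 9) = 1 is s = 22. Thus x = 11·22 = 242.

242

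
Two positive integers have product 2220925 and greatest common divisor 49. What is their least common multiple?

Since gcd(u,v)·lcm(u,v) = uv, lcm = 2220925/49 = 45325.

45325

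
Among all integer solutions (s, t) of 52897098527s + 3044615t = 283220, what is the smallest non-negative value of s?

65

Reduce mod 3044615: 52897098527s ≡ 283220 (mod 3044615). With g = gcd(52897098527, 3044615) = 14161 dividing 283220, divide through: 3735407s ≡ 20 (mod 215).
Since gcd(3735407, 215) = 1, s ≡ 20·(3735407)⁻¹ ≡ 65 (mod 215). Smallest non-negative: 65.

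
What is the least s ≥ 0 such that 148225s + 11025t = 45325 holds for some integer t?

Euclid: 148225 = 13·11025 + 4900; 11025 = 2·4900 + 1225; 4900 = 4·1225 + 0 → gcd = 1225; 45325 = 1225·37.
Back-substitution yields 148225·(-2) + 11025·(27) = 1225, so one solution is s = -2·37 = -74, t = 27·37 = 999.
Solutions in s differ by 11025/1225 = 9; the one in [0, 9) is -74 mod 9 = 7.

7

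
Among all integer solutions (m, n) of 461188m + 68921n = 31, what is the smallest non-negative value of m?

gcd(461188, 68921) = 1 (Euclid: 461188 = 6·68921 + 47662; 68921 = 1·47662 + 21259; 47662 = 2·21259 + 5144; 21259 = 4·5144 + 683; 5144 = 7·683 + 363; 683 = 1·363 + 320; 363 = 1·320 + 43; 320 = 7·43 + 19; 43 = 2·19 + 5; 19 = 3·5 + 4; 5 = 1·4 + 1; 4 = 4·1 + 0), and 1 | 31.
Extended Euclid: 461188·(14430) + 68921·(-96559) = 1. Scale by 31: m₀ = 447330.
General solution m = m₀ + 68921t; reducing mod 68921 gives m = 33804 (and n = -226201).

33804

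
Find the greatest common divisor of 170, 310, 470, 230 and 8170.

10

gcd(170, 310): 310 = 1·170 + 140; 170 = 1·140 + 30; 140 = 4·30 + 20; 30 = 1·20 + 10; 20 = 2·10 + 0 → 10
gcd(10, 470): 470 = 47·10 + 0 → 10
gcd(10, 230): 230 = 23·10 + 0 → 10
gcd(10, 8170): 8170 = 817·10 + 0 → 10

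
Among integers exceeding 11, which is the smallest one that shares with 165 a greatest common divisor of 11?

Multiples of 11 above 11: 11·2, 11·3, … . Need the cofactor coprime to 165/11 = 15.
Checking s = 2, 3, … the first with gcd(s, 15) = 1 is s = 2, giving 22.

22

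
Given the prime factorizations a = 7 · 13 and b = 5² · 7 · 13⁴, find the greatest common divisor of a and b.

min exponent per shared prime: 7 · 13 = 91

91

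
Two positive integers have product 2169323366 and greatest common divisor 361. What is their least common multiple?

6009206

Since gcd(p,q)·lcm(p,q) = pq, lcm = 2169323366/361 = 6009206.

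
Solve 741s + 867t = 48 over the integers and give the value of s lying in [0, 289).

151

Reduce mod 867: 741s ≡ 48 (mod 867). With g = gcd(741, 867) = 3 dividing 48, divide through: 247s ≡ 16 (mod 289).
Since gcd(247, 289) = 1, s ≡ 16·(247)⁻¹ ≡ 151 (mod 289). Smallest non-negative: 151.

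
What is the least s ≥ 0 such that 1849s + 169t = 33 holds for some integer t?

115

gcd(1849, 169) = 1 (Euclid: 1849 = 10·169 + 159; 169 = 1·159 + 10; 159 = 15·10 + 9; 10 = 1·9 + 1; 9 = 9·1 + 0), and 1 | 33.
Extended Euclid: 1849·(-17) + 169·(186) = 1. Scale by 33: s₀ = -561.
General solution s = s₀ + 169k; reducing mod 169 gives s = 115 (and t = -1258).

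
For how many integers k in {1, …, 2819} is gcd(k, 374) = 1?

1207

Prime factors of 374: 2, 11, 17. Count integers ≤ 2819 divisible by none of them.
By inclusion–exclusion: 2819 − ⌊2819/2⌋ − ⌊2819/11⌋ − ⌊2819/17⌋ + ⌊2819/22⌋ + ⌊2819/34⌋ + ⌊2819/187⌋ − ⌊2819/374⌋ = 1207.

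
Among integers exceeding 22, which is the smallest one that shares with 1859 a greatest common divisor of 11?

1859 = 11·169. Any m with gcd(m, 1859) = 11 is a multiple of 11, say 11s, with s coprime to 169.
Need s > 22/11, so s ≥ 3. First s ≥ 3 with gcd(s, 169) = 1 is s = 3. Thus m = 11·3 = 33.

33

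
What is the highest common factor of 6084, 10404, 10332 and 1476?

36

gcd(6084, 10404): 10404 = 1·6084 + 4320; 6084 = 1·4320 + 1764; 4320 = 2·1764 + 792; 1764 = 2·792 + 180; 792 = 4·180 + 72; 180 = 2·72 + 36; 72 = 2·36 + 0 → 36
gcd(36, 10332): 10332 = 287·36 + 0 → 36
gcd(36, 1476): 1476 = 41·36 + 0 → 36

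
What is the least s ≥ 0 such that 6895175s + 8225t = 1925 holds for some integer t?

7

Euclid: 6895175 = 838·8225 + 2625; 8225 = 3·2625 + 350; 2625 = 7·350 + 175; 350 = 2·175 + 0 → gcd = 175; 1925 = 175·11.
Back-substitution yields 6895175·(22) + 8225·(-18443) = 175, so one solution is s = 22·11 = 242, t = -18443·11 = -202873.
Solutions in s differ by 8225/175 = 47; the one in [0, 47) is 242 mod 47 = 7.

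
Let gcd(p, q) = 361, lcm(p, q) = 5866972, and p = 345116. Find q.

p·q = gcd·lcm = 361·5866972 = 2117976892, so q = 2117976892/345116 = 6137.

6137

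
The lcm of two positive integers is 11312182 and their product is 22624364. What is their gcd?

2

From gcd × lcm = ab: gcd = 22624364 / 11312182 = 2.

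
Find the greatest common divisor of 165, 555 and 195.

15

165 = 3 · 5 · 11; 555 = 3 · 5 · 37; 195 = 3 · 5 · 13
gcd takes min exponent of each prime: 3 · 5 = 15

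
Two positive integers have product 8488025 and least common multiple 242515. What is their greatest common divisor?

35

gcd·lcm = product, so gcd = 8488025/242515 = 35.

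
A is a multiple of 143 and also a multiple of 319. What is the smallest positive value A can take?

4147

143 = 11 · 13; 319 = 11 · 29
max exponents: 11 · 13 · 29 = 4147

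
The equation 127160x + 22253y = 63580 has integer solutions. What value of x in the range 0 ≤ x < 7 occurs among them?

Euclid: 127160 = 5·22253 + 15895; 22253 = 1·15895 + 6358; 15895 = 2·6358 + 3179; 6358 = 2·3179 + 0 → gcd = 3179; 63580 = 3179·20.
Back-substitution yields 127160·(3) + 22253·(-17) = 3179, so one solution is x = 3·20 = 60, y = -17·20 = -340.
Solutions in x differ by 22253/3179 = 7; the one in [0, 7) is 60 mod 7 = 4.

4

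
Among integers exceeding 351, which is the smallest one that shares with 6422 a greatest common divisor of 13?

377

Multiples of 13 above 351: 13·28, 13·29, … . Need the cofactor coprime to 6422/13 = 494.
Checking s = 28, 29, … the first with gcd(s, 494) = 1 is s = 29, giving 377.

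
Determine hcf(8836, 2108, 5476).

gcd(8836, 2108): 8836 = 4·2108 + 404; 2108 = 5·404 + 88; 404 = 4·88 + 52; 88 = 1·52 + 36; 52 = 1·36 + 16; 36 = 2·16 + 4; 16 = 4·4 + 0 → 4
gcd(4, 5476): 5476 = 1369·4 + 0 → 4

4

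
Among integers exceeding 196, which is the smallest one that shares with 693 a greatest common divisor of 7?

203

gcd(m, 693) = 7 forces 7 | m; write m = 7s. Then gcd(7s, 7·99) = 7·gcd(s, 99), so need gcd(s, 99) = 1.
7s > 196 gives s ≥ 29. The least s ≥ 29 coprime to 99 is 29, so m = 7·29 = 203.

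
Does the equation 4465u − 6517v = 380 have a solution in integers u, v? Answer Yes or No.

Yes

By Bézout, 4465u − 6517v = 380 has integer solutions iff gcd(4465, 6517) | 380.
Euclid: 6517 = 1·4465 + 2052; 4465 = 2·2052 + 361; 2052 = 5·361 + 247; 361 = 1·247 + 114; 247 = 2·114 + 19; 114 = 6·19 + 0. gcd = 19; 380 mod 19 = 0. Yes.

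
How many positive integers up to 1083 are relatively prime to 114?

342

Prime factors of 114: 2, 3, 19. Count integers ≤ 1083 divisible by none of them.
By inclusion–exclusion: 1083 − ⌊1083/2⌋ − ⌊1083/3⌋ − ⌊1083/19⌋ + ⌊1083/6⌋ + ⌊1083/38⌋ + ⌊1083/57⌋ − ⌊1083/114⌋ = 342.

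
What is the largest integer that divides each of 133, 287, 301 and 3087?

7

gcd(133, 287): 287 = 2·133 + 21; 133 = 6·21 + 7; 21 = 3·7 + 0 → 7
gcd(7, 301): 301 = 43·7 + 0 → 7
gcd(7, 3087): 3087 = 441·7 + 0 → 7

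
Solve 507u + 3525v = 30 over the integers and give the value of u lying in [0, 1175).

Euclid: 3525 = 6·507 + 483; 507 = 1·483 + 24; 483 = 20·24 + 3; 24 = 8·3 + 0 → gcd = 3; 30 = 3·10.
Back-substitution yields 507·(-146) + 3525·(21) = 3, so one solution is u = -146·10 = -1460, v = 21·10 = 210.
Solutions in u differ by 3525/3 = 1175; the one in [0, 1175) is -1460 mod 1175 = 890.

890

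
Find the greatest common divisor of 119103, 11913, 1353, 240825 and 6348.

3

gcd(119103, 11913): 119103 = 9·11913 + 11886; 11913 = 1·11886 + 27; 11886 = 440·27 + 6; 27 = 4·6 + 3; 6 = 2·3 + 0 → 3
gcd(3, 1353): 1353 = 451·3 + 0 → 3
gcd(3, 240825): 240825 = 80275·3 + 0 → 3
gcd(3, 6348): 6348 = 2116·3 + 0 → 3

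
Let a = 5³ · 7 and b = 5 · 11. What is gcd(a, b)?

min exponent per shared prime: 5 = 5

5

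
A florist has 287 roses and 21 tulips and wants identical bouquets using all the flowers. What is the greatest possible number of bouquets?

7

Euclid: 287 = 13·21 + 14; 21 = 1·14 + 7; 14 = 2·7 + 0. Last nonzero remainder: 7.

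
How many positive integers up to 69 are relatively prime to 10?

28

Prime factors of 10: 2, 5. Count integers ≤ 69 divisible by none of them.
By inclusion–exclusion: 69 − ⌊69/2⌋ − ⌊69/5⌋ + ⌊69/10⌋ = 28.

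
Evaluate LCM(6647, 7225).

166175

gcd first: 7225 = 1·6647 + 578; 6647 = 11·578 + 289; 578 = 2·289 + 0 → gcd = 289
lcm = 6647·7225/gcd = 48024575/289 = 166175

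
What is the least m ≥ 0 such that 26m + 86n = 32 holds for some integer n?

31

Euclid: 86 = 3·26 + 8; 26 = 3·8 + 2; 8 = 4·2 + 0 → gcd = 2; 32 = 2·16.
Back-substitution yields 26·(10) + 86·(-3) = 2, so one solution is m = 10·16 = 160, n = -3·16 = -48.
Solutions in m differ by 86/2 = 43; the one in [0, 43) is 160 mod 43 = 31.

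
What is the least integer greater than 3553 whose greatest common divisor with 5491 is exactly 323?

gcd(t, 5491) = 323 forces 323 | t; write t = 323s. Then gcd(323s, 323·17) = 323·gcd(s, 17), so need gcd(s, 17) = 1.
323s > 3553 gives s ≥ 12. The least s ≥ 12 coprime to 17 is 12, so t = 323·12 = 3876.

3876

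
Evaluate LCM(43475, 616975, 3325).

43475 = 5² · 37 · 47; 616975 = 5² · 23 · 29 · 37; 3325 = 5² · 7 · 19
lcm takes max exponent of each prime: 5² · 7 · 19 · 23 · 29 · 37 · 47 = 3856710725

3856710725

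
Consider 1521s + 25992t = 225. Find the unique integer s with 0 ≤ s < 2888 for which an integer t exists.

Euclid: 25992 = 17·1521 + 135; 1521 = 11·135 + 36; 135 = 3·36 + 27; 36 = 1·27 + 9; 27 = 3·9 + 0 → gcd = 9; 225 = 9·25.
Back-substitution yields 1521·(769) + 25992·(-45) = 9, so one solution is s = 769·25 = 19225, t = -45·25 = -1125.
Solutions in s differ by 25992/9 = 2888; the one in [0, 2888) is 19225 mod 2888 = 1897.

1897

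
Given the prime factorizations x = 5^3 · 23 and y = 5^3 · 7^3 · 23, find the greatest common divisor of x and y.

2875

min exponent per shared prime: 5^3 · 23 = 2875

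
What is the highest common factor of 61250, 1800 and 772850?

gcd(61250, 1800): 61250 = 34·1800 + 50; 1800 = 36·50 + 0 → 50
gcd(50, 772850): 772850 = 15457·50 + 0 → 50

50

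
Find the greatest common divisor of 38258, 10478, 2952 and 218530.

2

gcd(38258, 10478): 38258 = 3·10478 + 6824; 10478 = 1·6824 + 3654; 6824 = 1·3654 + 3170; 3654 = 1·3170 + 484; 3170 = 6·484 + 266; 484 = 1·266 + 218; 266 = 1·218 + 48; 218 = 4·48 + 26; 48 = 1·26 + 22; 26 = 1·22 + 4; 22 = 5·4 + 2; 4 = 2·2 + 0 → 2
gcd(2, 2952): 2952 = 1476·2 + 0 → 2
gcd(2, 218530): 218530 = 109265·2 + 0 → 2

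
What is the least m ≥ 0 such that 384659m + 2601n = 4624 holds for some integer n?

2

gcd(384659, 2601) = 289 (Euclid: 384659 = 147·2601 + 2312; 2601 = 1·2312 + 289; 2312 = 8·289 + 0), and 289 | 4624.
Extended Euclid: 384659·(-1) + 2601·(148) = 289. Scale by 16: m₀ = -16.
General solution m = m₀ + 9t; reducing mod 9 gives m = 2 (and n = -294).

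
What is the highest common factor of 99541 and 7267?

99541 = 13² · 19 · 31
7267 = 13² · 43
Common: 13² = 169

169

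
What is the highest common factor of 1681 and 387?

Euclid: 1681 = 4·387 + 133; 387 = 2·133 + 121; 133 = 1·121 + 12; 121 = 10·12 + 1; 12 = 12·1 + 0. Last nonzero remainder: 1.

1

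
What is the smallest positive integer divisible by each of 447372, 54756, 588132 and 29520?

lcm(447372, 54756) = 447372·54756/gcd = 24496301232/36 = 680452812
lcm(680452812, 588132) = 680452812·588132/gcd = 400196073227184/612 = 653915152332
lcm(653915152332, 29520) = 653915152332·29520/gcd = 19303575296840640/36 = 536210424912240

536210424912240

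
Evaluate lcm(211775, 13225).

112028975

211775 = 5² · 43 · 197; 13225 = 5² · 23²
max exponents: 5² · 23² · 43 · 197 = 112028975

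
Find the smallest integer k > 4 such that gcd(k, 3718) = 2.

6

3718 = 2·1859. Any k with gcd(k, 3718) = 2 is a multiple of 2, say 2s, with s coprime to 1859.
Need s > 4/2, so s ≥ 3. First s ≥ 3 with gcd(s, 1859) = 1 is s = 3. Thus k = 2·3 = 6.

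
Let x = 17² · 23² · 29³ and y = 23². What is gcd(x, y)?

min exponent per shared prime: 23² = 529

529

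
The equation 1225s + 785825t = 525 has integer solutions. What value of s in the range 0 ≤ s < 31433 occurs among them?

26943

gcd(1225, 785825) = 25 (Euclid: 785825 = 641·1225 + 600; 1225 = 2·600 + 25; 600 = 24·25 + 0), and 25 | 525.
Extended Euclid: 1225·(1283) + 785825·(-2) = 25. Scale by 21: s₀ = 26943.
General solution s = s₀ + 31433k; reducing mod 31433 gives s = 26943 (and t = -42).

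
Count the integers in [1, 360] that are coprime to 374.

154

Prime factors of 374: 2, 11, 17. Count integers ≤ 360 divisible by none of them.
By inclusion–exclusion: 360 − ⌊360/2⌋ − ⌊360/11⌋ − ⌊360/17⌋ + ⌊360/22⌋ + ⌊360/34⌋ + ⌊360/187⌋ − ⌊360/374⌋ = 154.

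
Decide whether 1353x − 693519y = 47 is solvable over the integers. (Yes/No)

No

By Bézout, 1353x − 693519y = 47 has integer solutions iff gcd(1353, 693519) | 47.
Euclid: 693519 = 512·1353 + 783; 1353 = 1·783 + 570; 783 = 1·570 + 213; 570 = 2·213 + 144; 213 = 1·144 + 69; 144 = 2·69 + 6; 69 = 11·6 + 3; 6 = 2·3 + 0. gcd = 3; 47 mod 3 = 2. No.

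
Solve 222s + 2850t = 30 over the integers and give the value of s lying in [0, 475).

90

Reduce mod 2850: 222s ≡ 30 (mod 2850). With g = gcd(222, 2850) = 6 dividing 30, divide through: 37s ≡ 5 (mod 475).
Since gcd(37, 475) = 1, s ≡ 5·(37)⁻¹ ≡ 90 (mod 475). Smallest non-negative: 90.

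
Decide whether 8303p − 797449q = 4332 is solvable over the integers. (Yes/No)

gcd(8303, 797449): 797449 = 96·8303 + 361; 8303 = 23·361 + 0 → 361
361 divides 4332, so a solution exists.

Yes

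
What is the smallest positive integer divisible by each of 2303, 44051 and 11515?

10351985

2303 = 7² · 47; 44051 = 7² · 29 · 31; 11515 = 5 · 7² · 47
lcm takes max exponent of each prime: 5 · 7² · 29 · 31 · 47 = 10351985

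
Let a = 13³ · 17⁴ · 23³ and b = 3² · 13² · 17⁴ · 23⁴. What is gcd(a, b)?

171737801183

min exponent per shared prime: 13² · 17⁴ · 23³ = 171737801183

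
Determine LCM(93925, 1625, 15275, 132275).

93925 = 5² · 13 · 17²; 1625 = 5³ · 13; 15275 = 5² · 13 · 47; 132275 = 5² · 11 · 13 · 37
lcm takes max exponent of each prime: 5³ · 11 · 13 · 17² · 37 · 47 = 8983456625

8983456625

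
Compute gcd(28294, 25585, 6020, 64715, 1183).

gcd(28294, 25585): 28294 = 1·25585 + 2709; 25585 = 9·2709 + 1204; 2709 = 2·1204 + 301; 1204 = 4·301 + 0 → 301
gcd(301, 6020): 6020 = 20·301 + 0 → 301
gcd(301, 64715): 64715 = 215·301 + 0 → 301
gcd(301, 1183): 1183 = 3·301 + 280; 301 = 1·280 + 21; 280 = 13·21 + 7; 21 = 3·7 + 0 → 7

7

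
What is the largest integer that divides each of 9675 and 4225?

9675 = 3² · 5² · 43
4225 = 5² · 13²
Common: 5² = 25

25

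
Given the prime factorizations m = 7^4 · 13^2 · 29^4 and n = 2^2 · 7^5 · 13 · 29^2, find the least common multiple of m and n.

max exponent per prime: 2^2 · 7^5 · 13^2 · 29^4 = 8035795714492

8035795714492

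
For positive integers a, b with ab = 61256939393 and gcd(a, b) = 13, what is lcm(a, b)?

For any two positive integers, gcd × lcm equals their product. Hence lcm = 61256939393 / 13 = 4712072261.

4712072261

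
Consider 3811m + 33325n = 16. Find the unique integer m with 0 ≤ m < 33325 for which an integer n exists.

Euclid: 33325 = 8·3811 + 2837; 3811 = 1·2837 + 974; 2837 = 2·974 + 889; 974 = 1·889 + 85; 889 = 10·85 + 39; 85 = 2·39 + 7; 39 = 5·7 + 4; 7 = 1·4 + 3; 4 = 1·3 + 1; 3 = 3·1 + 0 → gcd = 1; 16 = 1·16.
Back-substitution yields 3811·(-9409) + 33325·(1076) = 1, so one solution is m = -9409·16 = -150544, n = 1076·16 = 17216.
Solutions in m differ by 33325/1 = 33325; the one in [0, 33325) is -150544 mod 33325 = 16081.

16081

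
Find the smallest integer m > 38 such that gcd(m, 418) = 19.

418 = 19·22. Any m with gcd(m, 418) = 19 is a multiple of 19, say 19s, with s coprime to 22.
Need s > 38/19, so s ≥ 3. First s ≥ 3 with gcd(s, 22) = 1 is s = 3. Thus m = 19·3 = 57.

57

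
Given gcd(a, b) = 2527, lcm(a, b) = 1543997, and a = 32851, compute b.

118769

Using ab = gcd(a,b)·lcm(a,b) = 2527·1543997 = 3901680419, we get b = 3901680419/32851 = 118769.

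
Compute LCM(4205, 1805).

gcd first: 4205 = 2·1805 + 595; 1805 = 3·595 + 20; 595 = 29·20 + 15; 20 = 1·15 + 5; 15 = 3·5 + 0 → gcd = 5
lcm = 4205·1805/gcd = 7590025/5 = 1518005

1518005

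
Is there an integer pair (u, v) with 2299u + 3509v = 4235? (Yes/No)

Yes

By Bézout, 2299u + 3509v = 4235 has integer solutions iff gcd(2299, 3509) | 4235.
Euclid: 3509 = 1·2299 + 1210; 2299 = 1·1210 + 1089; 1210 = 1·1089 + 121; 1089 = 9·121 + 0. gcd = 121; 4235 mod 121 = 0. Yes.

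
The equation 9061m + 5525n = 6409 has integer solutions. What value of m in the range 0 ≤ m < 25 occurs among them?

19

gcd(9061, 5525) = 221 (Euclid: 9061 = 1·5525 + 3536; 5525 = 1·3536 + 1989; 3536 = 1·1989 + 1547; 1989 = 1·1547 + 442; 1547 = 3·442 + 221; 442 = 2·221 + 0), and 221 | 6409.
Extended Euclid: 9061·(11) + 5525·(-18) = 221. Scale by 29: m₀ = 319.
General solution m = m₀ + 25t; reducing mod 25 gives m = 19 (and n = -30).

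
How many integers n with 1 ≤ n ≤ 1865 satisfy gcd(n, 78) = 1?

Prime factors of 78: 2, 3, 13. Count integers ≤ 1865 divisible by none of them.
By inclusion–exclusion: 1865 − ⌊1865/2⌋ − ⌊1865/3⌋ − ⌊1865/13⌋ + ⌊1865/6⌋ + ⌊1865/26⌋ + ⌊1865/39⌋ − ⌊1865/78⌋ = 574.

574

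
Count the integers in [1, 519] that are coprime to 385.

Prime factors of 385: 5, 7, 11. Count integers ≤ 519 divisible by none of them.
By inclusion–exclusion: 519 − ⌊519/5⌋ − ⌊519/7⌋ − ⌊519/11⌋ + ⌊519/35⌋ + ⌊519/55⌋ + ⌊519/77⌋ − ⌊519/385⌋ = 323.

323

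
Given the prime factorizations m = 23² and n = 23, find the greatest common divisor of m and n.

23

min exponent per shared prime: 23 = 23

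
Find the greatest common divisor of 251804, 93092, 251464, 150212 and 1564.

68

gcd(251804, 93092): 251804 = 2·93092 + 65620; 93092 = 1·65620 + 27472; 65620 = 2·27472 + 10676; 27472 = 2·10676 + 6120; 10676 = 1·6120 + 4556; 6120 = 1·4556 + 1564; 4556 = 2·1564 + 1428; 1564 = 1·1428 + 136; 1428 = 10·136 + 68; 136 = 2·68 + 0 → 68
gcd(68, 251464): 251464 = 3698·68 + 0 → 68
gcd(68, 150212): 150212 = 2209·68 + 0 → 68
gcd(68, 1564): 1564 = 23·68 + 0 → 68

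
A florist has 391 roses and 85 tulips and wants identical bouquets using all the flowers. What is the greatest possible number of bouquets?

17

391 = 17 · 23
85 = 5 · 17
Common: 17 = 17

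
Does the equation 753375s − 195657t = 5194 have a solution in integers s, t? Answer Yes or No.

By Bézout, 753375s − 195657t = 5194 has integer solutions iff gcd(753375, 195657) | 5194.
Euclid: 753375 = 3·195657 + 166404; 195657 = 1·166404 + 29253; 166404 = 5·29253 + 20139; 29253 = 1·20139 + 9114; 20139 = 2·9114 + 1911; 9114 = 4·1911 + 1470; 1911 = 1·1470 + 441; 1470 = 3·441 + 147; 441 = 3·147 + 0. gcd = 147; 5194 mod 147 = 49. No.

No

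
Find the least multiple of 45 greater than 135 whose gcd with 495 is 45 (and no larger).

Multiples of 45 above 135: 45·4, 45·5, … . Need the cofactor coprime to 495/45 = 11.
Checking s = 4, 5, … the first with gcd(s, 11) = 1 is s = 4, giving 180.

180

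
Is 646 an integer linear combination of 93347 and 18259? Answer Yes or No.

Yes

gcd(93347, 18259): 93347 = 5·18259 + 2052; 18259 = 8·2052 + 1843; 2052 = 1·1843 + 209; 1843 = 8·209 + 171; 209 = 1·171 + 38; 171 = 4·38 + 19; 38 = 2·19 + 0 → 19
19 divides 646, so a solution exists.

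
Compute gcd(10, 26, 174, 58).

2

gcd(10, 26): 26 = 2·10 + 6; 10 = 1·6 + 4; 6 = 1·4 + 2; 4 = 2·2 + 0 → 2
gcd(2, 174): 174 = 87·2 + 0 → 2
gcd(2, 58): 58 = 29·2 + 0 → 2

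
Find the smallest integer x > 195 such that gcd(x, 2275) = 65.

gcd(x, 2275) = 65 forces 65 | x; write x = 65s. Then gcd(65s, 65·35) = 65·gcd(s, 35), so need gcd(s, 35) = 1.
65s > 195 gives s ≥ 4. The least s ≥ 4 coprime to 35 is 4, so x = 65·4 = 260.

260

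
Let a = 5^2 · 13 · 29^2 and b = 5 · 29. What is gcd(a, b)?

145

min exponent per shared prime: 5 · 29 = 145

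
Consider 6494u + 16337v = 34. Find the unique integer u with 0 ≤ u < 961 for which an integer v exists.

800

Euclid: 16337 = 2·6494 + 3349; 6494 = 1·3349 + 3145; 3349 = 1·3145 + 204; 3145 = 15·204 + 85; 204 = 2·85 + 34; 85 = 2·34 + 17; 34 = 2·17 + 0 → gcd = 17; 34 = 17·2.
Back-substitution yields 6494·(400) + 16337·(-159) = 17, so one solution is u = 400·2 = 800, v = -159·2 = -318.
Solutions in u differ by 16337/17 = 961; the one in [0, 961) is 800 mod 961 = 800.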